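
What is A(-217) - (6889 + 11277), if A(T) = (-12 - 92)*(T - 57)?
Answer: 10330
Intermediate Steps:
A(T) = 5928 - 104*T (A(T) = -104*(-57 + T) = 5928 - 104*T)
A(-217) - (6889 + 11277) = (5928 - 104*(-217)) - (6889 + 11277) = (5928 + 22568) - 1*18166 = 28496 - 18166 = 10330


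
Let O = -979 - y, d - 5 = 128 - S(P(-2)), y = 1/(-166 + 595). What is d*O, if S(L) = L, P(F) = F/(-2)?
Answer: -1679968/13 ≈ -1.2923e+5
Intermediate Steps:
P(F) = -F/2 (P(F) = F*(-½) = -F/2)
y = 1/429 ≈ 0.0023310
d = 132 (d = 5 + (128 - (-1)*(-2)/2) = 5 + (128 - 1*1) = 5 + (128 - 1) = 5 + 127 = 132)
O = -419992/429 (O = -979 - 1*1/429 = -979 - 1/429 = -419992/429 ≈ -979.00)
d*O = 132*(-419992/429) = -1679968/13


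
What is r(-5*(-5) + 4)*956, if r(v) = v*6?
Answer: 166344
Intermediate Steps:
r(v) = 6*v
r(-5*(-5) + 4)*956 = (6*(-5*(-5) + 4))*956 = (6*(25 + 4))*956 = (6*29)*956 = 174*956 = 166344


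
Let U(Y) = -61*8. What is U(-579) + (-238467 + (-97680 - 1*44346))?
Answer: -380981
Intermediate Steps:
U(Y) = -488
U(-579) + (-238467 + (-97680 - 1*44346)) = -488 + (-238467 + (-97680 - 1*44346)) = -488 + (-238467 + (-97680 - 44346)) = -488 + (-238467 - 142026) = -488 - 380493 = -380981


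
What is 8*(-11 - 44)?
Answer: -440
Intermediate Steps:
8*(-11 - 44) = 8*(-55) = -440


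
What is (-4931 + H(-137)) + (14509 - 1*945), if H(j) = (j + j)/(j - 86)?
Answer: 1925433/223 ≈ 8634.2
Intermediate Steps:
H(j) = 2*j/(-86 + j) (H(j) = (2*j)/(-86 + j) = 2*j/(-86 + j))
(-4931 + H(-137)) + (14509 - 1*945) = (-4931 + 2*(-137)/(-86 - 137)) + (14509 - 1*945) = (-4931 + 2*(-137)/(-223)) + (14509 - 945) = (-4931 + 2*(-137)*(-1/223)) + 13564 = (-4931 + 274/223) + 13564 = -1099339/223 + 13564 = 1925433/223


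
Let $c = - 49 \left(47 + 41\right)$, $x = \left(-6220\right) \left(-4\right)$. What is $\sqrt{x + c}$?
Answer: $2 \sqrt{5142} \approx 143.42$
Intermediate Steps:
$x = 24880$
$c = -4312$ ($c = \left(-49\right) 88 = -4312$)
$\sqrt{x + c} = \sqrt{24880 - 4312} = \sqrt{20568} = 2 \sqrt{5142}$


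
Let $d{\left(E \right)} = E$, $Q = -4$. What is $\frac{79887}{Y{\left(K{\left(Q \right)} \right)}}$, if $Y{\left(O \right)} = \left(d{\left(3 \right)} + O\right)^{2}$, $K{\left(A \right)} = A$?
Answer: $79887$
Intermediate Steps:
$Y{\left(O \right)} = \left(3 + O\right)^{2}$
$\frac{79887}{Y{\left(K{\left(Q \right)} \right)}} = \frac{79887}{\left(3 - 4\right)^{2}} = \frac{79887}{\left(-1\right)^{2}} = \frac{79887}{1} = 79887 \cdot 1 = 79887$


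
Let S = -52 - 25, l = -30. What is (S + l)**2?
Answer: 11449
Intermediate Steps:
S = -77
(S + l)**2 = (-77 - 30)**2 = (-107)**2 = 11449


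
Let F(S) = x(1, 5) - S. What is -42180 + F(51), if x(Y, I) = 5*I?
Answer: -42206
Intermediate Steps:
F(S) = 25 - S (F(S) = 5*5 - S = 25 - S)
-42180 + F(51) = -42180 + (25 - 1*51) = -42180 + (25 - 51) = -42180 - 26 = -42206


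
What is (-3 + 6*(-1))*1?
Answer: -9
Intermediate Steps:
(-3 + 6*(-1))*1 = (-3 - 6)*1 = -9*1 = -9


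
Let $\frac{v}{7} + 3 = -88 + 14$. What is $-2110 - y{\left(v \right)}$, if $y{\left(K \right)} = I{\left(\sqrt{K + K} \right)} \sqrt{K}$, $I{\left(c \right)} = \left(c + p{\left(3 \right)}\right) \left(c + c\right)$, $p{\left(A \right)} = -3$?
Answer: $-2110 - 3234 \sqrt{2} + 15092 i \sqrt{11} \approx -6683.6 + 50055.0 i$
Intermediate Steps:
$v = -539$ ($v = -21 + 7 \left(-88 + 14\right) = -21 + 7 \left(-74\right) = -21 - 518 = -539$)
$I{\left(c \right)} = 2 c \left(-3 + c\right)$ ($I{\left(c \right)} = \left(c - 3\right) \left(c + c\right) = \left(-3 + c\right) 2 c = 2 c \left(-3 + c\right)$)
$y{\left(K \right)} = 2 K \sqrt{2} \left(-3 + \sqrt{2} \sqrt{K}\right)$ ($y{\left(K \right)} = 2 \sqrt{K + K} \left(-3 + \sqrt{K + K}\right) \sqrt{K} = 2 \sqrt{2 K} \left(-3 + \sqrt{2 K}\right) \sqrt{K} = 2 \sqrt{2} \sqrt{K} \left(-3 + \sqrt{2} \sqrt{K}\right) \sqrt{K} = 2 K \sqrt{2} \left(-3 + \sqrt{2} \sqrt{K}\right)$)
$-2110 - y{\left(v \right)} = -2110 - \left(4 \left(-539\right)^{\frac{3}{2}} - - 3234 \sqrt{2}\right) = -2110 - \left(4 \left(- 3773 i \sqrt{11}\right) + 3234 \sqrt{2}\right) = -2110 - \left(- 15092 i \sqrt{11} + 3234 \sqrt{2}\right) = -2110 - \left(3234 \sqrt{2} - 15092 i \sqrt{11}\right) = -2110 - 3234 \sqrt{2} + 15092 i \sqrt{11}$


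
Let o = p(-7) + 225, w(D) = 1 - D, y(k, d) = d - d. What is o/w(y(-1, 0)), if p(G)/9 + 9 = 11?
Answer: 243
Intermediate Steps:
y(k, d) = 0
p(G) = 18 (p(G) = -81 + 9*11 = -81 + 99 = 18)
o = 243 (o = 18 + 225 = 243)
o/w(y(-1, 0)) = 243/(1 - 1*0) = 243/(1 + 0) = 243/1 = 243*1 = 243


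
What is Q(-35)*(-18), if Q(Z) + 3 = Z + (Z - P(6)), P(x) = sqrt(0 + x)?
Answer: 1314 + 18*sqrt(6) ≈ 1358.1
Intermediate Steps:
P(x) = sqrt(x)
Q(Z) = -3 - sqrt(6) + 2*Z (Q(Z) = -3 + (Z + (Z - sqrt(6))) = -3 + (-sqrt(6) + 2*Z) = -3 - sqrt(6) + 2*Z)
Q(-35)*(-18) = (-3 - sqrt(6) + 2*(-35))*(-18) = (-3 - sqrt(6) - 70)*(-18) = (-73 - sqrt(6))*(-18) = 1314 + 18*sqrt(6)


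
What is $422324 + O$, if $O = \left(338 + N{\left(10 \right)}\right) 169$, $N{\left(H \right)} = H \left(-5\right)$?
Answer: $470996$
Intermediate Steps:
$N{\left(H \right)} = - 5 H$
$O = 48672$ ($O = \left(338 - 50\right) 169 = 288 \cdot 169 = 48672$)
$422324 + O = 422324 + 48672 = 470996$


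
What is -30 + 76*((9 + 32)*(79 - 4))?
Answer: 233670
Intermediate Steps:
-30 + 76*((9 + 32)*(79 - 4)) = -30 + 76*(41*75) = -30 + 76*3075 = -30 + 233700 = 233670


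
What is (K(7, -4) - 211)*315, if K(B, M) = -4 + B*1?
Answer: -65520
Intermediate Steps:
K(B, M) = -4 + B
(K(7, -4) - 211)*315 = ((-4 + 7) - 211)*315 = (3 - 211)*315 = -208*315 = -65520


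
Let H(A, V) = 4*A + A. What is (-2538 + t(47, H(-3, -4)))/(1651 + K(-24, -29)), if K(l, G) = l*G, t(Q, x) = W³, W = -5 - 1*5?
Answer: -3538/2347 ≈ -1.5075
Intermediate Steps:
W = -10 (W = -5 - 5 = -10)
H(A, V) = 5*A
t(Q, x) = -1000 (t(Q, x) = (-10)³ = -1000)
K(l, G) = G*l
(-2538 + t(47, H(-3, -4)))/(1651 + K(-24, -29)) = (-2538 - 1000)/(1651 - 29*(-24)) = -3538/(1651 + 696) = -3538/2347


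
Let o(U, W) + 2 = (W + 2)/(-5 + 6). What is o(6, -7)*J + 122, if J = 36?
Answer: -130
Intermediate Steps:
o(U, W) = W (o(U, W) = -2 + (W + 2)/(-5 + 6) = -2 + (2 + W)/1 = -2 + (2 + W)*1 = -2 + (2 + W) = W)
o(6, -7)*J + 122 = -7*36 + 122 = -252 + 122 = -130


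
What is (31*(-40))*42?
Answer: -52080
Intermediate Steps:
(31*(-40))*42 = -1240*42 = -52080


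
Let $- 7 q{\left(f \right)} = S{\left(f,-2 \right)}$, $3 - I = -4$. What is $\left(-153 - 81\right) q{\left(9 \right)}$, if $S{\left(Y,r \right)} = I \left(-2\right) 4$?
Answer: $-1872$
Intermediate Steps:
$I = 7$ ($I = 3 - -4 = 3 + 4 = 7$)
$S{\left(Y,r \right)} = -56$ ($S{\left(Y,r \right)} = 7 \left(-2\right) 4 = \left(-14\right) 4 = -56$)
$q{\left(f \right)} = 8$ ($q{\left(f \right)} = \left(- \frac{1}{7}\right) \left(-56\right) = 8$)
$\left(-153 - 81\right) q{\left(9 \right)} = \left(-153 - 81\right) 8 = \left(-234\right) 8 = -1872$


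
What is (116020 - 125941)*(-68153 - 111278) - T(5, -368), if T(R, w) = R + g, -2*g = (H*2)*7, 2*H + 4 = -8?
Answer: 1780134904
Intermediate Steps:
H = -6 (H = -2 + (½)*(-8) = -2 - 4 = -6)
g = 42 (g = -(-6*2)*7/2 = -(-6)*7 = -½*(-84) = 42)
T(R, w) = 42 + R (T(R, w) = R + 42 = 42 + R)
(116020 - 125941)*(-68153 - 111278) - T(5, -368) = (116020 - 125941)*(-68153 - 111278) - (42 + 5) = -9921*(-179431) - 1*47 = 1780134951 - 47 = 1780134904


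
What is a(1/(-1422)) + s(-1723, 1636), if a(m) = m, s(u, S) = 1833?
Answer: 2606525/1422 ≈ 1833.0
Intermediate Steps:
a(1/(-1422)) + s(-1723, 1636) = 1/(-1422) + 1833 = -1/1422 + 1833 = 2606525/1422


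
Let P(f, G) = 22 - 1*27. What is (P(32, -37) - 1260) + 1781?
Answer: 516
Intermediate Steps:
P(f, G) = -5 (P(f, G) = 22 - 27 = -5)
(P(32, -37) - 1260) + 1781 = (-5 - 1260) + 1781 = -1265 + 1781 = 516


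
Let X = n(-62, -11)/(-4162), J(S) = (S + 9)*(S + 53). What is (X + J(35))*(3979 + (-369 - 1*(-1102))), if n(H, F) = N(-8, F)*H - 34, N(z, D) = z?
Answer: 37966473512/2081 ≈ 1.8244e+7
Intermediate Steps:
J(S) = (9 + S)*(53 + S)
n(H, F) = -34 - 8*H (n(H, F) = -8*H - 34 = -34 - 8*H)
X = -231/2081 (X = (-34 - 8*(-62))/(-4162) = (-34 + 496)*(-1/4162) = 462*(-1/4162) = -231/2081 ≈ -0.11100)
(X + J(35))*(3979 + (-369 - 1*(-1102))) = (-231/2081 + (477 + 35² + 62*35))*(3979 + (-369 - 1*(-1102))) = (-231/2081 + (477 + 1225 + 2170))*(3979 + (-369 + 1102)) = (-231/2081 + 3872)*(3979 + 733) = (8057401/2081)*4712 = 37966473512/2081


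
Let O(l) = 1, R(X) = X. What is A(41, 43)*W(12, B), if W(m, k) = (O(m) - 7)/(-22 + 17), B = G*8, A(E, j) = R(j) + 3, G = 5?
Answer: 276/5 ≈ 55.200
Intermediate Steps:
A(E, j) = 3 + j (A(E, j) = j + 3 = 3 + j)
B = 40 (B = 5*8 = 40)
W(m, k) = 6/5 (W(m, k) = (1 - 7)/(-22 + 17) = -6/(-5) = -6*(-⅕) = 6/5)
A(41, 43)*W(12, B) = (3 + 43)*(6/5) = 46*(6/5) = 276/5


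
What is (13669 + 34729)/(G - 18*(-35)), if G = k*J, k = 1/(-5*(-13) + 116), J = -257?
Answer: 8760038/113773 ≈ 76.996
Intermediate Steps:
k = 1/181 (k = 1/(65 + 116) = 1/181 ≈ 0.0055249)
G = -257/181 (G = (1/181)*(-257) = -257/181 ≈ -1.4199)
(13669 + 34729)/(G - 18*(-35)) = (13669 + 34729)/(-257/181 - 18*(-35)) = 48398/(-257/181 + 630) = 48398/(113773/181) = 48398*(181/113773) = 8760038/113773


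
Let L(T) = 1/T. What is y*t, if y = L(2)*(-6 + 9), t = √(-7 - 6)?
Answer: 3*I*√13/2 ≈ 5.4083*I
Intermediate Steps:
t = I*√13 (t = √(-13) = I*√13 ≈ 3.6056*I)
y = 3/2 (y = (-6 + 9)/2 = (½)*3 = 3/2 ≈ 1.5000)
y*t = 3*(I*√13)/2 = 3*I*√13/2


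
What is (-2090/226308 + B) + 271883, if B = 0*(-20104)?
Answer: 30764647937/113154 ≈ 2.7188e+5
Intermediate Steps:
B = 0
(-2090/226308 + B) + 271883 = (-2090/226308 + 0) + 271883 = (-2090*1/226308 + 0) + 271883 = (-1045/113154 + 0) + 271883 = -1045/113154 + 271883 = 30764647937/113154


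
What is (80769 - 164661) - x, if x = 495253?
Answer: -579145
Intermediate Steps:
(80769 - 164661) - x = (80769 - 164661) - 1*495253 = -83892 - 495253 = -579145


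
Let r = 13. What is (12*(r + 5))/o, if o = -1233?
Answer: -24/137 ≈ -0.17518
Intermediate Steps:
(12*(r + 5))/o = (12*(13 + 5))/(-1233) = (12*18)*(-1/1233) = 216*(-1/1233) = -24/137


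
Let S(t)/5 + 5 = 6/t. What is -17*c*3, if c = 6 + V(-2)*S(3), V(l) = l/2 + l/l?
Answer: -306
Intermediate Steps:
S(t) = -25 + 30/t (S(t) = -25 + 5*(6/t) = -25 + 30/t)
V(l) = 1 + l/2 (V(l) = l*(½) + 1 = l/2 + 1 = 1 + l/2)
c = 6 (c = 6 + (1 + (½)*(-2))*(-25 + 30/3) = 6 + (1 - 1)*(-25 + 30*(⅓)) = 6 + 0*(-25 + 10) = 6 + 0*(-15) = 6 + 0 = 6)
-17*c*3 = -17*6*3 = -102*3 = -306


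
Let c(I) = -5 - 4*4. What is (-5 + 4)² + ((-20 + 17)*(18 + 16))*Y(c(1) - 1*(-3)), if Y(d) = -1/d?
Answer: -14/3 ≈ -4.6667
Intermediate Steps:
c(I) = -21 (c(I) = -5 - 16 = -21)
(-5 + 4)² + ((-20 + 17)*(18 + 16))*Y(c(1) - 1*(-3)) = (-5 + 4)² + ((-20 + 17)*(18 + 16))*(-1/(-21 - 1*(-3))) = (-1)² + (-3*34)*(-1/(-21 + 3)) = 1 - (-102)/(-18) = 1 - (-102)*(-1)/18 = 1 - 102*1/18 = 1 - 17/3 = -14/3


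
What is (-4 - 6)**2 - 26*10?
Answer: -160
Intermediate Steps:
(-4 - 6)**2 - 26*10 = (-10)**2 - 260 = 100 - 260 = -160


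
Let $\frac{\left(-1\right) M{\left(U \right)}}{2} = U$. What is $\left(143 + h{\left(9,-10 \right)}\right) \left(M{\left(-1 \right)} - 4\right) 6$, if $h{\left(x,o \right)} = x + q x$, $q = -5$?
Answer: $-1284$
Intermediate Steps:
$M{\left(U \right)} = - 2 U$
$h{\left(x,o \right)} = - 4 x$ ($h{\left(x,o \right)} = x - 5 x = - 4 x$)
$\left(143 + h{\left(9,-10 \right)}\right) \left(M{\left(-1 \right)} - 4\right) 6 = \left(143 - 36\right) \left(\left(-2\right) \left(-1\right) - 4\right) 6 = \left(143 - 36\right) \left(2 - 4\right) 6 = 107 \left(\left(-2\right) 6\right) = 107 \left(-12\right) = -1284$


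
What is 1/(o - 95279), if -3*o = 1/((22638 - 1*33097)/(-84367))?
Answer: -31377/2989653550 ≈ -1.0495e-5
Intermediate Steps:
o = -84367/31377 (o = -(-84367/(22638 - 1*33097))/3 = -(-84367/(22638 - 33097))/3 = -1/(3*((-10459*(-1/84367)))) = -1/(3*10459/84367) = -⅓*84367/10459 = -84367/31377 ≈ -2.6888)
1/(o - 95279) = 1/(-84367/31377 - 95279) = 1/(-2989653550/31377) = -31377/2989653550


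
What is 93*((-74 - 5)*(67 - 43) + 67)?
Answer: -170097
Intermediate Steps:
93*((-74 - 5)*(67 - 43) + 67) = 93*(-79*24 + 67) = 93*(-1896 + 67) = 93*(-1829) = -170097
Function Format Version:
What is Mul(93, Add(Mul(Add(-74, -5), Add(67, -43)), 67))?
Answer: -170097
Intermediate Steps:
Mul(93, Add(Mul(Add(-74, -5), Add(67, -43)), 67)) = Mul(93, Add(Mul(-79, 24), 67)) = Mul(93, Add(-1896, 67)) = Mul(93, -1829) = -170097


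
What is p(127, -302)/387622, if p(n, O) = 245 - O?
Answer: 547/387622 ≈ 0.0014112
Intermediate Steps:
p(127, -302)/387622 = (245 - 1*(-302))/387622 = (245 + 302)*(1/387622) = 547*(1/387622) = 547/387622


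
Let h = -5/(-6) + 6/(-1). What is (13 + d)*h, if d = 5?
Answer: -93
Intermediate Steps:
h = -31/6 (h = -5*(-⅙) + 6*(-1) = ⅚ - 6 = -31/6 ≈ -5.1667)
(13 + d)*h = (13 + 5)*(-31/6) = 18*(-31/6) = -93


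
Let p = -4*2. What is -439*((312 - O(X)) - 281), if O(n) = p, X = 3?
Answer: -17121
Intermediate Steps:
p = -8
O(n) = -8
-439*((312 - O(X)) - 281) = -439*((312 - 1*(-8)) - 281) = -439*((312 + 8) - 281) = -439*(320 - 281) = -439*39 = -17121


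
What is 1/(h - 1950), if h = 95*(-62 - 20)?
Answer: -1/9740 ≈ -0.00010267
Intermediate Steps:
h = -7790 (h = 95*(-82) = -7790)
1/(h - 1950) = 1/(-7790 - 1950) = 1/(-9740) = -1/9740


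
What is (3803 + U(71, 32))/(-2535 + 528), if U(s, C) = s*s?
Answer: -2948/669 ≈ -4.4066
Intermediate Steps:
U(s, C) = s²
(3803 + U(71, 32))/(-2535 + 528) = (3803 + 71²)/(-2535 + 528) = (3803 + 5041)/(-2007) = 8844*(-1/2007) = -2948/669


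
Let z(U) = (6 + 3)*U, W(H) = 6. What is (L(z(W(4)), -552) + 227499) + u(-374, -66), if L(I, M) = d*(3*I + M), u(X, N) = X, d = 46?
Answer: 209185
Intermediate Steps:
z(U) = 9*U
L(I, M) = 46*M + 138*I (L(I, M) = 46*(3*I + M) = 46*(M + 3*I) = 46*M + 138*I)
(L(z(W(4)), -552) + 227499) + u(-374, -66) = ((46*(-552) + 138*(9*6)) + 227499) - 374 = ((-25392 + 138*54) + 227499) - 374 = ((-25392 + 7452) + 227499) - 374 = (-17940 + 227499) - 374 = 209559 - 374 = 209185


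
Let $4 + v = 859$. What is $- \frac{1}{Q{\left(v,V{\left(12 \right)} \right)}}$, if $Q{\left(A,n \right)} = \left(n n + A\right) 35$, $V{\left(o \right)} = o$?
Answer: $- \frac{1}{34965} \approx -2.86 \cdot 10^{-5}$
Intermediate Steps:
$v = 855$ ($v = -4 + 859 = 855$)
$Q{\left(A,n \right)} = 35 A + 35 n^{2}$ ($Q{\left(A,n \right)} = \left(n^{2} + A\right) 35 = \left(A + n^{2}\right) 35 = 35 A + 35 n^{2}$)
$- \frac{1}{Q{\left(v,V{\left(12 \right)} \right)}} = - \frac{1}{35 \cdot 855 + 35 \cdot 12^{2}} = - \frac{1}{29925 + 35 \cdot 144} = - \frac{1}{29925 + 5040} = - \frac{1}{34965}$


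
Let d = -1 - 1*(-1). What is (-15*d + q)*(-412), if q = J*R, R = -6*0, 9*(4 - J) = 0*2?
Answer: 0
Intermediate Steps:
d = 0 (d = -1 + 1 = 0)
J = 4 (J = 4 - 0*2 = 4 - ⅑*0 = 4 + 0 = 4)
R = 0
q = 0 (q = 4*0 = 0)
(-15*d + q)*(-412) = (-15*0 + 0)*(-412) = (0 + 0)*(-412) = 0*(-412) = 0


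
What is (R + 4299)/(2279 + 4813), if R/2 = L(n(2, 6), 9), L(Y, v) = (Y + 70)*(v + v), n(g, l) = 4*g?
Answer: 2369/2364 ≈ 1.0021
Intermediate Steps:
L(Y, v) = 2*v*(70 + Y) (L(Y, v) = (70 + Y)*(2*v) = 2*v*(70 + Y))
R = 2808 (R = 2*(2*9*(70 + 4*2)) = 2*(2*9*(70 + 8)) = 2*(2*9*78) = 2*1404 = 2808)
(R + 4299)/(2279 + 4813) = (2808 + 4299)/(2279 + 4813) = 7107/7092 = 7107*(1/7092) = 2369/2364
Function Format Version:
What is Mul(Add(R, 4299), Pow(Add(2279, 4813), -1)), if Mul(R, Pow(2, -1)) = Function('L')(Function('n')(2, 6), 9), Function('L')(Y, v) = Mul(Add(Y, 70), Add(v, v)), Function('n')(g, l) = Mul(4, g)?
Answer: Rational(2369, 2364) ≈ 1.0021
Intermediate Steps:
Function('L')(Y, v) = Mul(2, v, Add(70, Y)) (Function('L')(Y, v) = Mul(Add(70, Y), Mul(2, v)) = Mul(2, v, Add(70, Y)))
R = 2808 (R = Mul(2, Mul(2, 9, Add(70, Mul(4, 2)))) = Mul(2, Mul(2, 9, Add(70, 8))) = Mul(2, Mul(2, 9, 78)) = Mul(2, 1404) = 2808)
Mul(Add(R, 4299), Pow(Add(2279, 4813), -1)) = Mul(Add(2808, 4299), Pow(Add(2279, 4813), -1)) = Mul(7107, Pow(7092, -1)) = Mul(7107, Rational(1, 7092)) = Rational(2369, 2364)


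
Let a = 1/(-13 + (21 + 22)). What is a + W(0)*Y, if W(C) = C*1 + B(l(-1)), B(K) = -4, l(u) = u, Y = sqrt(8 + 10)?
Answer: 1/30 - 12*sqrt(2) ≈ -16.937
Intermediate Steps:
Y = 3*sqrt(2) (Y = sqrt(18) = 3*sqrt(2) ≈ 4.2426)
a = 1/30 (a = 1/(-13 + 43) = 1/30 ≈ 0.033333)
W(C) = -4 + C (W(C) = C*1 - 4 = C - 4 = -4 + C)
a + W(0)*Y = 1/30 + (-4 + 0)*(3*sqrt(2)) = 1/30 - 12*sqrt(2)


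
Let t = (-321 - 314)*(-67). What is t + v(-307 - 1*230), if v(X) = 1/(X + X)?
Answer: 45693329/1074 ≈ 42545.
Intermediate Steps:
t = 42545 (t = -635*(-67) = 42545)
v(X) = 1/(2*X)
t + v(-307 - 1*230) = 42545 + 1/(2*(-307 - 1*230)) = 42545 + 1/(2*(-307 - 230)) = 42545 + (1/2)/(-537) = 42545 + (1/2)*(-1/537) = 42545 - 1/1074 = 45693329/1074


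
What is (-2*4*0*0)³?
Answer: 0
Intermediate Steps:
(-2*4*0*0)³ = (-0*0)³ = (-2*0)³ = 0³ = 0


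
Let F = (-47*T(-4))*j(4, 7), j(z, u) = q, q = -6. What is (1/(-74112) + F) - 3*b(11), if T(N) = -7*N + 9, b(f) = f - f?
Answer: 773284607/74112 ≈ 10434.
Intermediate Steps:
j(z, u) = -6
b(f) = 0
T(N) = 9 - 7*N
F = 10434 (F = -47*(9 - 7*(-4))*(-6) = -47*(9 + 28)*(-6) = -47*37*(-6) = -1739*(-6) = 10434)
(1/(-74112) + F) - 3*b(11) = (1/(-74112) + 10434) - 3*0 = (-1/74112 + 10434) + 0 = 773284607/74112 + 0 = 773284607/74112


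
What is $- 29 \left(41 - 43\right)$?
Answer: $58$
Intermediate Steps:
$- 29 \left(41 - 43\right) = \left(-29\right) \left(-2\right) = 58$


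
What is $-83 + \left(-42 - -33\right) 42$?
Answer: $-461$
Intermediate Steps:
$-83 + \left(-42 - -33\right) 42 = -83 + \left(-42 + 33\right) 42 = -83 - 378 = -461$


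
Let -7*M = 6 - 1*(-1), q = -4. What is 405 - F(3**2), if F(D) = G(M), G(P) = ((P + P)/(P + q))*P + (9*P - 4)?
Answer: 2092/5 ≈ 418.40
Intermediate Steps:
M = -1 (M = -(6 - 1*(-1))/7 = -(6 + 1)/7 = -1/7*7 = -1)
G(P) = -4 + 9*P + 2*P**2/(-4 + P) (G(P) = ((P + P)/(P - 4))*P + (9*P - 4) = ((2*P)/(-4 + P))*P + (-4 + 9*P) = (2*P/(-4 + P))*P + (-4 + 9*P) = 2*P**2/(-4 + P) + (-4 + 9*P) = -4 + 9*P + 2*P**2/(-4 + P))
F(D) = -67/5 (F(D) = (16 - 40*(-1) + 11*(-1)**2)/(-4 - 1) = (16 + 40 + 11*1)/(-5) = -(16 + 40 + 11)/5 = -1/5*67 = -67/5)
405 - F(3**2) = 405 - 1*(-67/5) = 405 + 67/5 = 2092/5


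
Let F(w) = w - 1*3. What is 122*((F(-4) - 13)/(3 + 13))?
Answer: -305/2 ≈ -152.50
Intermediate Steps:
F(w) = -3 + w (F(w) = w - 3 = -3 + w)
122*((F(-4) - 13)/(3 + 13)) = 122*(((-3 - 4) - 13)/(3 + 13)) = 122*((-7 - 13)/16) = 122*(-20*1/16) = 122*(-5/4) = -305/2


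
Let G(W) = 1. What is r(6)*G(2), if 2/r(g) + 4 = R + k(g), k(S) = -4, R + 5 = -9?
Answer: -1/11 ≈ -0.090909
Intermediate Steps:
R = -14 (R = -5 - 9 = -14)
r(g) = -1/11 (r(g) = 2/(-4 + (-14 - 4)) = 2/(-4 - 18) = 2/(-22) = 2*(-1/22) = -1/11)
r(6)*G(2) = -1/11*1 = -1/11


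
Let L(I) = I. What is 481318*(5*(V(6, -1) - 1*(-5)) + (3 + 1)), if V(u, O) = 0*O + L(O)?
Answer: 11551632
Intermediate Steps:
V(u, O) = O (V(u, O) = 0*O + O = 0 + O = O)
481318*(5*(V(6, -1) - 1*(-5)) + (3 + 1)) = 481318*(5*(-1 - 1*(-5)) + (3 + 1)) = 481318*(5*(-1 + 5) + 4) = 481318*(5*4 + 4) = 481318*(20 + 4) = 481318*24 = 11551632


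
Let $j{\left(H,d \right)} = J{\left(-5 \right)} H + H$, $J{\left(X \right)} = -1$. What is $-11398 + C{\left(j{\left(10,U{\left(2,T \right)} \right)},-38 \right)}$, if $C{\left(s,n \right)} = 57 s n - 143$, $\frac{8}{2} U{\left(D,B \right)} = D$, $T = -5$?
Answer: $-11541$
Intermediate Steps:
$U{\left(D,B \right)} = \frac{D}{4}$
$j{\left(H,d \right)} = 0$ ($j{\left(H,d \right)} = - H + H = 0$)
$C{\left(s,n \right)} = -143 + 57 n s$ ($C{\left(s,n \right)} = 57 n s - 143 = -143 + 57 n s$)
$-11398 + C{\left(j{\left(10,U{\left(2,T \right)} \right)},-38 \right)} = -11398 - \left(143 + 2166 \cdot 0\right) = -11398 + \left(-143 + 0\right) = -11398 - 143 = -11541$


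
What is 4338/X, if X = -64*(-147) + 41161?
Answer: 4338/50569 ≈ 0.085784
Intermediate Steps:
X = 50569 (X = 9408 + 41161 = 50569)
4338/X = 4338/50569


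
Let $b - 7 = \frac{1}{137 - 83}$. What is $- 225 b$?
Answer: $- \frac{9475}{6} \approx -1579.2$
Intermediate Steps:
$b = \frac{379}{54}$ ($b = 7 + \frac{1}{137 - 83} = 7 + \frac{1}{54} = \frac{379}{54} \approx 7.0185$)
$- 225 b = \left(-225\right) \frac{379}{54} = - \frac{9475}{6}$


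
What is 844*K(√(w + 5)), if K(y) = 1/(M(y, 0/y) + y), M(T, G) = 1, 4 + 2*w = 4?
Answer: -211 + 211*√5 ≈ 260.81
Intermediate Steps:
w = 0 (w = -2 + (½)*4 = -2 + 2 = 0)
K(y) = 1/(1 + y)
844*K(√(w + 5)) = 844/(1 + √(0 + 5)) = 844/(1 + √5)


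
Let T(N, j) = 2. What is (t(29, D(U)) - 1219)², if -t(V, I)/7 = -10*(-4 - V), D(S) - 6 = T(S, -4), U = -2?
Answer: 12453841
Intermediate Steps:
D(S) = 8 (D(S) = 6 + 2 = 8)
t(V, I) = -280 - 70*V (t(V, I) = -(-70)*(-4 - V) = -7*(40 + 10*V) = -280 - 70*V)
(t(29, D(U)) - 1219)² = ((-280 - 70*29) - 1219)² = ((-280 - 2030) - 1219)² = (-2310 - 1219)² = (-3529)² = 12453841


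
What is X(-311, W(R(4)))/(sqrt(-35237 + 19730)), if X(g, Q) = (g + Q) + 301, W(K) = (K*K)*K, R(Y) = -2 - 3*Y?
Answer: 918*I*sqrt(1723)/1723 ≈ 22.116*I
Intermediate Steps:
W(K) = K**3 (W(K) = K**2*K = K**3)
X(g, Q) = 301 + Q + g (X(g, Q) = (Q + g) + 301 = 301 + Q + g)
X(-311, W(R(4)))/(sqrt(-35237 + 19730)) = (301 + (-2 - 3*4)**3 - 311)/(sqrt(-35237 + 19730)) = (301 + (-2 - 12)**3 - 311)/(sqrt(-15507)) = (301 + (-14)**3 - 311)/((3*I*sqrt(1723))) = (301 - 2744 - 311)*(-I*sqrt(1723)/5169) = -(-918)*I*sqrt(1723)/1723 = 918*I*sqrt(1723)/1723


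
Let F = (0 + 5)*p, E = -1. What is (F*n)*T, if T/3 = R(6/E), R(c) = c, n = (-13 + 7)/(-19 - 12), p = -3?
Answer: 1620/31 ≈ 52.258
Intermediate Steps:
n = 6/31 (n = -6/(-31) = -6*(-1/31) = 6/31 ≈ 0.19355)
F = -15 (F = (0 + 5)*(-3) = 5*(-3) = -15)
T = -18 (T = 3*(6/(-1)) = 3*(6*(-1)) = 3*(-6) = -18)
(F*n)*T = -15*6/31*(-18) = -90/31*(-18) = 1620/31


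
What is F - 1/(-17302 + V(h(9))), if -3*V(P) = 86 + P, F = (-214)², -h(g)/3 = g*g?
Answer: 2369897207/51749 ≈ 45796.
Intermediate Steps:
h(g) = -3*g² (h(g) = -3*g*g = -3*g²)
F = 45796
V(P) = -86/3 - P/3 (V(P) = -(86 + P)/3 = -86/3 - P/3)
F - 1/(-17302 + V(h(9))) = 45796 - 1/(-17302 + (-86/3 - (-1)*9²)) = 45796 - 1/(-17302 + (-86/3 - (-1)*81)) = 45796 - 1/(-17302 + (-86/3 - ⅓*(-243))) = 45796 - 1/(-17302 + (-86/3 + 81)) = 45796 - 1/(-17302 + 157/3) = 45796 - 1/(-51749/3) = 45796 - 1*(-3/51749) = 45796 + 3/51749 = 2369897207/51749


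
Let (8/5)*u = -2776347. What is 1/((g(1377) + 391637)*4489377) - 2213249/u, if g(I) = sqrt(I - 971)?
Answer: 1354662973679081850009043/1062073924743476885685165 - sqrt(406)/688578576286846851 ≈ 1.2755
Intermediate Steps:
g(I) = sqrt(-971 + I)
u = -13881735/8 (u = (5/8)*(-2776347) = -13881735/8 ≈ -1.7352e+6)
1/((g(1377) + 391637)*4489377) - 2213249/u = 1/((sqrt(-971 + 1377) + 391637)*4489377) - 2213249/(-13881735/8) = (1/4489377)/(sqrt(406) + 391637) - 2213249*(-8/13881735) = (1/4489377)/(391637 + sqrt(406)) + 17705992/13881735 = 1/(4489377*(391637 + sqrt(406))) + 17705992/13881735 = 17705992/13881735 + 1/(4489377*(391637 + sqrt(406)))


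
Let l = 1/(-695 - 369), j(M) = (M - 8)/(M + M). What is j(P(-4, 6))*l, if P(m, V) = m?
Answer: -3/2128 ≈ -0.0014098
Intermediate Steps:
j(M) = (-8 + M)/(2*M) (j(M) = (-8 + M)/((2*M)) = (-8 + M)*(1/(2*M)) = (-8 + M)/(2*M))
l = -1/1064 (l = 1/(-1064) = -1/1064 ≈ -0.00093985)
j(P(-4, 6))*l = ((1/2)*(-8 - 4)/(-4))*(-1/1064) = ((1/2)*(-1/4)*(-12))*(-1/1064) = (3/2)*(-1/1064) = -3/2128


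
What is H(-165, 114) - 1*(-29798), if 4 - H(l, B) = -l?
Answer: 29637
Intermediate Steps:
H(l, B) = 4 + l (H(l, B) = 4 - (-1)*l = 4 + l)
H(-165, 114) - 1*(-29798) = (4 - 165) - 1*(-29798) = -161 + 29798 = 29637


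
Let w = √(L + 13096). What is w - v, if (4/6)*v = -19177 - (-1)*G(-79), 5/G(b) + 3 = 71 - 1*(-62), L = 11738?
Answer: 1495803/52 + √24834 ≈ 28923.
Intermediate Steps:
G(b) = 1/26 (G(b) = 5/(-3 + (71 - 1*(-62))) = 5/(-3 + (71 + 62)) = 5/(-3 + 133) = 5/130 = 5*(1/130) = 1/26)
w = √24834 (w = √(11738 + 13096) = √24834 ≈ 157.59)
v = -1495803/52 (v = 3*(-19177 - (-1)/26)/2 = 3*(-19177 - 1*(-1/26))/2 = 3*(-19177 + 1/26)/2 = (3/2)*(-498601/26) = -1495803/52 ≈ -28765.)
w - v = √24834 - 1*(-1495803/52) = √24834 + 1495803/52 = 1495803/52 + √24834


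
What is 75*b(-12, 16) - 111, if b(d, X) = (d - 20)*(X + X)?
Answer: -76911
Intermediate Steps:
b(d, X) = 2*X*(-20 + d) (b(d, X) = (-20 + d)*(2*X) = 2*X*(-20 + d))
75*b(-12, 16) - 111 = 75*(2*16*(-20 - 12)) - 111 = 75*(2*16*(-32)) - 111 = 75*(-1024) - 111 = -76800 - 111 = -76911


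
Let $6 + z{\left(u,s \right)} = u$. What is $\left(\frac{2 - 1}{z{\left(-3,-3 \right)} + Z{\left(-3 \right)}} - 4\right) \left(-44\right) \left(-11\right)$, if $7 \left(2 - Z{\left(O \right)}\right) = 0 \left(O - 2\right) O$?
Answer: $- \frac{14036}{7} \approx -2005.1$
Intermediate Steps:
$z{\left(u,s \right)} = -6 + u$
$Z{\left(O \right)} = 2$ ($Z{\left(O \right)} = 2 - \frac{0 \left(O - 2\right) O}{7} = 2 - \frac{0 \left(-2 + O\right) O}{7} = 2 - \frac{0 O}{7} = 2 - 0 = 2 + 0 = 2$)
$\left(\frac{2 - 1}{z{\left(-3,-3 \right)} + Z{\left(-3 \right)}} - 4\right) \left(-44\right) \left(-11\right) = \left(\frac{2 - 1}{\left(-6 - 3\right) + 2} - 4\right) \left(-44\right) \left(-11\right) = \left(1 \frac{1}{-9 + 2} - 4\right) \left(-44\right) \left(-11\right) = \left(1 \frac{1}{-7} - 4\right) \left(-44\right) \left(-11\right) = \left(1 \left(- \frac{1}{7}\right) - 4\right) \left(-44\right) \left(-11\right) = \left(- \frac{1}{7} - 4\right) \left(-44\right) \left(-11\right) = \left(- \frac{29}{7}\right) \left(-44\right) \left(-11\right) = \frac{1276}{7} \left(-11\right) = - \frac{14036}{7}$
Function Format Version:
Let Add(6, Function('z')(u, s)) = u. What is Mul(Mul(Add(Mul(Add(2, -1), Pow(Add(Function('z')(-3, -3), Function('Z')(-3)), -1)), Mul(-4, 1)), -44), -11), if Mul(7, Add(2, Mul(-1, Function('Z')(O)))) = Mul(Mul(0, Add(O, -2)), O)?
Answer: Rational(-14036, 7) ≈ -2005.1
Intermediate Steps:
Function('z')(u, s) = Add(-6, u)
Function('Z')(O) = 2 (Function('Z')(O) = Add(2, Mul(Rational(-1, 7), Mul(Mul(0, Add(O, -2)), O))) = Add(2, Mul(Rational(-1, 7), Mul(Mul(0, Add(-2, O)), O))) = Add(2, Mul(Rational(-1, 7), Mul(0, O))) = Add(2, Mul(Rational(-1, 7), 0)) = Add(2, 0) = 2)
Mul(Mul(Add(Mul(Add(2, -1), Pow(Add(Function('z')(-3, -3), Function('Z')(-3)), -1)), Mul(-4, 1)), -44), -11) = Mul(Mul(Add(Mul(Add(2, -1), Pow(Add(Add(-6, -3), 2), -1)), Mul(-4, 1)), -44), -11) = Mul(Mul(Add(Mul(1, Pow(Add(-9, 2), -1)), -4), -44), -11) = Mul(Mul(Add(Mul(1, Pow(-7, -1)), -4), -44), -11) = Mul(Mul(Add(Mul(1, Rational(-1, 7)), -4), -44), -11) = Mul(Mul(Add(Rational(-1, 7), -4), -44), -11) = Mul(Mul(Rational(-29, 7), -44), -11) = Mul(Rational(1276, 7), -11) = Rational(-14036, 7)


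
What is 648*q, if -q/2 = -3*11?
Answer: 42768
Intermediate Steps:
q = 66 (q = -(-6)*11 = -2*(-33) = 66)
648*q = 648*66 = 42768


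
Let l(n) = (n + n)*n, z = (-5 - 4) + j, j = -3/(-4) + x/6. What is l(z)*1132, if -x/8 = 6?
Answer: 1195675/2 ≈ 5.9784e+5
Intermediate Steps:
x = -48 (x = -8*6 = -48)
j = -29/4 (j = -3/(-4) - 48/6 = -3*(-¼) - 48*⅙ = ¾ - 8 = -29/4 ≈ -7.2500)
z = -65/4 (z = (-5 - 4) - 29/4 = -9 - 29/4 = -65/4 ≈ -16.250)
l(n) = 2*n² (l(n) = (2*n)*n = 2*n²)
l(z)*1132 = (2*(-65/4)²)*1132 = (2*(4225/16))*1132 = (4225/8)*1132 = 1195675/2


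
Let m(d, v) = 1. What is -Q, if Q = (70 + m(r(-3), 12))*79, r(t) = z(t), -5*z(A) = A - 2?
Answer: -5609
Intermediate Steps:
z(A) = ⅖ - A/5 (z(A) = -(A - 2)/5 = -(-2 + A)/5 = ⅖ - A/5)
r(t) = ⅖ - t/5
Q = 5609 (Q = (70 + 1)*79 = 71*79 = 5609)
-Q = -1*5609 = -5609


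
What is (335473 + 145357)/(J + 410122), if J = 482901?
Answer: 480830/893023 ≈ 0.53843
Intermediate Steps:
(335473 + 145357)/(J + 410122) = (335473 + 145357)/(482901 + 410122) = 480830/893023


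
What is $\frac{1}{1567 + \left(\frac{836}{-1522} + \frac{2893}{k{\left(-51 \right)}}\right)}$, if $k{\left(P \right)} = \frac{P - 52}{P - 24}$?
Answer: $\frac{78383}{287901082} \approx 0.00027226$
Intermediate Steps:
$k{\left(P \right)} = \frac{-52 + P}{-24 + P}$
$\frac{1}{1567 + \left(\frac{836}{-1522} + \frac{2893}{k{\left(-51 \right)}}\right)} = \frac{1}{1567 + \left(\frac{836}{-1522} + \frac{2893}{\frac{1}{-24 - 51} \left(-52 - 51\right)}\right)} = \frac{1}{1567 + \left(836 \left(- \frac{1}{1522}\right) + \frac{2893}{\frac{1}{-75} \left(-103\right)}\right)} = \frac{1}{1567 - \left(\frac{418}{761} - \frac{2893}{\left(- \frac{1}{75}\right) \left(-103\right)}\right)} = \frac{1}{1567 - \left(\frac{418}{761} - \frac{2893}{\frac{103}{75}}\right)} = \frac{1}{1567 + \left(- \frac{418}{761} + 2893 \cdot \frac{75}{103}\right)} = \frac{1}{1567 + \left(- \frac{418}{761} + \frac{216975}{103}\right)} = \frac{1}{1567 + \frac{165074921}{78383}} = \frac{1}{\frac{287901082}{78383}} = \frac{78383}{287901082}$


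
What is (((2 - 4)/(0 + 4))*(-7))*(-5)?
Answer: -35/2 ≈ -17.500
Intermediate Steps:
(((2 - 4)/(0 + 4))*(-7))*(-5) = (-2/4*(-7))*(-5) = (-2*¼*(-7))*(-5) = -½*(-7)*(-5) = (7/2)*(-5) = -35/2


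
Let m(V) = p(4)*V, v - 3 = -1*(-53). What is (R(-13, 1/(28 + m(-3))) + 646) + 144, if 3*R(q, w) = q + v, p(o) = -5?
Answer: 2413/3 ≈ 804.33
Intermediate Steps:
v = 56 (v = 3 - 1*(-53) = 3 + 53 = 56)
m(V) = -5*V
R(q, w) = 56/3 + q/3 (R(q, w) = (q + 56)/3 = (56 + q)/3 = 56/3 + q/3)
(R(-13, 1/(28 + m(-3))) + 646) + 144 = ((56/3 + (⅓)*(-13)) + 646) + 144 = ((56/3 - 13/3) + 646) + 144 = (43/3 + 646) + 144 = 1981/3 + 144 = 2413/3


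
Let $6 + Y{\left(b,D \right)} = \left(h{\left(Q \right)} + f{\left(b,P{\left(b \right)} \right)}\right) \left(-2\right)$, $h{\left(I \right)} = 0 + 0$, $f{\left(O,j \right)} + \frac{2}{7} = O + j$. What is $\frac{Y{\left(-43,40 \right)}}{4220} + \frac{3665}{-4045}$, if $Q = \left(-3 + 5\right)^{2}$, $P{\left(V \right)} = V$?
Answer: $- \frac{10354763}{11948930} \approx -0.86658$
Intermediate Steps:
$f{\left(O,j \right)} = - \frac{2}{7} + O + j$ ($f{\left(O,j \right)} = - \frac{2}{7} + \left(O + j\right) = - \frac{2}{7} + O + j$)
$Q = 4$ ($Q = 2^{2} = 4$)
$h{\left(I \right)} = 0$
$Y{\left(b,D \right)} = - \frac{38}{7} - 4 b$ ($Y{\left(b,D \right)} = -6 + \left(0 + \left(- \frac{2}{7} + b + b\right)\right) \left(-2\right) = -6 + \left(0 + \left(- \frac{2}{7} + 2 b\right)\right) \left(-2\right) = -6 + \left(- \frac{2}{7} + 2 b\right) \left(-2\right) = -6 - \left(- \frac{4}{7} + 4 b\right) = - \frac{38}{7} - 4 b$)
$\frac{Y{\left(-43,40 \right)}}{4220} + \frac{3665}{-4045} = \frac{- \frac{38}{7} - -172}{4220} + \frac{3665}{-4045} = \left(- \frac{38}{7} + 172\right) \frac{1}{4220} + 3665 \left(- \frac{1}{4045}\right) = \frac{1166}{7} \cdot \frac{1}{4220} - \frac{733}{809} = \frac{583}{14770} - \frac{733}{809} = - \frac{10354763}{11948930}$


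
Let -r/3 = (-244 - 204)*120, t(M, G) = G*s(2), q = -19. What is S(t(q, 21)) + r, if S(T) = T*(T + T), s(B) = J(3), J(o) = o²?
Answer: 232722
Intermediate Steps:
s(B) = 9 (s(B) = 3² = 9)
t(M, G) = 9*G (t(M, G) = G*9 = 9*G)
r = 161280 (r = -3*(-244 - 204)*120 = -(-1344)*120 = -3*(-53760) = 161280)
S(T) = 2*T² (S(T) = T*(2*T) = 2*T²)
S(t(q, 21)) + r = 2*(9*21)² + 161280 = 2*189² + 161280 = 2*35721 + 161280 = 71442 + 161280 = 232722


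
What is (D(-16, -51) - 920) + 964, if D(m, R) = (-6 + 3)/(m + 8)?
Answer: 355/8 ≈ 44.375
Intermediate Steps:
D(m, R) = -3/(8 + m)
(D(-16, -51) - 920) + 964 = (-3/(8 - 16) - 920) + 964 = (-3/(-8) - 920) + 964 = (-3*(-⅛) - 920) + 964 = (3/8 - 920) + 964 = -7357/8 + 964 = 355/8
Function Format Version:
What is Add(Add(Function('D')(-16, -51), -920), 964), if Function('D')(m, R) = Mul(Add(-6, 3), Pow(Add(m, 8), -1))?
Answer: Rational(355, 8) ≈ 44.375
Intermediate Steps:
Function('D')(m, R) = Mul(-3, Pow(Add(8, m), -1))
Add(Add(Function('D')(-16, -51), -920), 964) = Add(Add(Mul(-3, Pow(Add(8, -16), -1)), -920), 964) = Add(Add(Mul(-3, Pow(-8, -1)), -920), 964) = Add(Add(Mul(-3, Rational(-1, 8)), -920), 964) = Add(Add(Rational(3, 8), -920), 964) = Add(Rational(-7357, 8), 964) = Rational(355, 8)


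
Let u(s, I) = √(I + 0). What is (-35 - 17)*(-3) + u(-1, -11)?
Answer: 156 + I*√11 ≈ 156.0 + 3.3166*I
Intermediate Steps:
u(s, I) = √I
(-35 - 17)*(-3) + u(-1, -11) = (-35 - 17)*(-3) + √(-11) = -52*(-3) + I*√11 = 156 + I*√11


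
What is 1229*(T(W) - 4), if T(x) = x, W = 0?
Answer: -4916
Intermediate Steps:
1229*(T(W) - 4) = 1229*(0 - 4) = 1229*(-4) = -4916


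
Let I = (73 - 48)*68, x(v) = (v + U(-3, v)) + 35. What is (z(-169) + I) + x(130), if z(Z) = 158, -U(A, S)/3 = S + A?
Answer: 1642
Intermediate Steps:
U(A, S) = -3*A - 3*S (U(A, S) = -3*(S + A) = -3*(A + S) = -3*A - 3*S)
x(v) = 44 - 2*v (x(v) = (v + (-3*(-3) - 3*v)) + 35 = (v + (9 - 3*v)) + 35 = (9 - 2*v) + 35 = 44 - 2*v)
I = 1700 (I = 25*68 = 1700)
(z(-169) + I) + x(130) = (158 + 1700) + (44 - 2*130) = 1858 + (44 - 260) = 1858 - 216 = 1642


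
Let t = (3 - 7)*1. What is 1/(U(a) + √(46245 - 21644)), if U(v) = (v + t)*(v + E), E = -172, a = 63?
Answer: -6431/41333160 - √24601/41333160 ≈ -0.00015938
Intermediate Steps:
t = -4 (t = -4*1 = -4)
U(v) = (-172 + v)*(-4 + v) (U(v) = (v - 4)*(v - 172) = (-4 + v)*(-172 + v) = (-172 + v)*(-4 + v))
1/(U(a) + √(46245 - 21644)) = 1/((688 + 63² - 176*63) + √(46245 - 21644)) = 1/((688 + 3969 - 11088) + √24601) = 1/(-6431 + √24601)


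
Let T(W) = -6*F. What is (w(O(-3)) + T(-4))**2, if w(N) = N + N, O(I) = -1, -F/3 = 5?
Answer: 7744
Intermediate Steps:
F = -15 (F = -3*5 = -15)
T(W) = 90 (T(W) = -6*(-15) = 90)
w(N) = 2*N
(w(O(-3)) + T(-4))**2 = (2*(-1) + 90)**2 = (-2 + 90)**2 = 88**2 = 7744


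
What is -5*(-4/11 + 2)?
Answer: -90/11 ≈ -8.1818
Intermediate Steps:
-5*(-4/11 + 2) = -5*18/11 = -90/11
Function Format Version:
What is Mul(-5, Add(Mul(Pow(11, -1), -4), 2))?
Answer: Rational(-90, 11) ≈ -8.1818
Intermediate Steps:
Mul(-5, Add(Mul(Pow(11, -1), -4), 2)) = Mul(-5, Add(Mul(Rational(1, 11), -4), 2)) = Mul(-5, Add(Rational(-4, 11), 2)) = Mul(-5, Rational(18, 11)) = Rational(-90, 11)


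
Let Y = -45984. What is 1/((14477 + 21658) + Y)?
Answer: -1/9849 ≈ -0.00010153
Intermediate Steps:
1/((14477 + 21658) + Y) = 1/((14477 + 21658) - 45984) = 1/(36135 - 45984) = 1/(-9849) = -1/9849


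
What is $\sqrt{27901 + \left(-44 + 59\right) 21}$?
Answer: $2 \sqrt{7054} \approx 167.98$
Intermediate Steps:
$\sqrt{27901 + \left(-44 + 59\right) 21} = \sqrt{27901 + 15 \cdot 21} = \sqrt{27901 + 315} = \sqrt{28216} = 2 \sqrt{7054}$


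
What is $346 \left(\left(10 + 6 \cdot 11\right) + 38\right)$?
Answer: $39444$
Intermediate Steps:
$346 \left(\left(10 + 6 \cdot 11\right) + 38\right) = 346 \left(\left(10 + 66\right) + 38\right) = 346 \left(76 + 38\right) = 346 \cdot 114 = 39444$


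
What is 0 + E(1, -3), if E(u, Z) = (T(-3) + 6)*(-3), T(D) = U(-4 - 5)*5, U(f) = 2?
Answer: -48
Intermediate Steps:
T(D) = 10 (T(D) = 2*5 = 10)
E(u, Z) = -48 (E(u, Z) = (10 + 6)*(-3) = 16*(-3) = -48)
0 + E(1, -3) = 0 - 48 = -48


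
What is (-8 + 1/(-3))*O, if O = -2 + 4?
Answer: -50/3 ≈ -16.667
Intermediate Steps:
O = 2
(-8 + 1/(-3))*O = (-8 + 1/(-3))*2 = (-8 - ⅓)*2 = -25/3*2 = -50/3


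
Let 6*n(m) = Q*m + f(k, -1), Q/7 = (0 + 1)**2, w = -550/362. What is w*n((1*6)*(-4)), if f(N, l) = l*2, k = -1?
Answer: 23375/543 ≈ 43.048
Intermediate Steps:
f(N, l) = 2*l
w = -275/181 (w = -550*1/362 = -275/181 ≈ -1.5193)
Q = 7 (Q = 7*(0 + 1)**2 = 7*1**2 = 7*1 = 7)
n(m) = -1/3 + 7*m/6 (n(m) = (7*m + 2*(-1))/6 = (7*m - 2)/6 = (-2 + 7*m)/6 = -1/3 + 7*m/6)
w*n((1*6)*(-4)) = -275*(-1/3 + 7*((1*6)*(-4))/6)/181 = -275*(-1/3 + 7*(6*(-4))/6)/181 = -275*(-1/3 + (7/6)*(-24))/181 = -275*(-1/3 - 28)/181 = -275/181*(-85/3) = 23375/543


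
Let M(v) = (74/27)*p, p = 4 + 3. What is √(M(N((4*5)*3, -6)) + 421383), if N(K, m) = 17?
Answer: √34133577/9 ≈ 649.16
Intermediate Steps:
p = 7
M(v) = 518/27 (M(v) = (74/27)*7 = 518/27)
√(M(N((4*5)*3, -6)) + 421383) = √(518/27 + 421383) = √(11377859/27) = √34133577/9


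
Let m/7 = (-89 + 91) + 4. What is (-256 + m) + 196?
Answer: -18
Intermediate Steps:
m = 42 (m = 7*((-89 + 91) + 4) = 7*(2 + 4) = 7*6 = 42)
(-256 + m) + 196 = (-256 + 42) + 196 = -214 + 196 = -18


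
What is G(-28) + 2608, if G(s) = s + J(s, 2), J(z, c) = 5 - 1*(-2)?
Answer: 2587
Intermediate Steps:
J(z, c) = 7 (J(z, c) = 5 + 2 = 7)
G(s) = 7 + s (G(s) = s + 7 = 7 + s)
G(-28) + 2608 = (7 - 28) + 2608 = -21 + 2608 = 2587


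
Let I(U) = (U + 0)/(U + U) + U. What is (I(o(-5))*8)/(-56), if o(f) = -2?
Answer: 3/14 ≈ 0.21429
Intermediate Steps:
I(U) = ½ + U (I(U) = U/((2*U)) + U = U*(1/(2*U)) + U = ½ + U)
(I(o(-5))*8)/(-56) = ((½ - 2)*8)/(-56) = -3/2*8*(-1/56) = -12*(-1/56) = 3/14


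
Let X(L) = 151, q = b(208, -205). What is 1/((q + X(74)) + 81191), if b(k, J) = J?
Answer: 1/81137 ≈ 1.2325e-5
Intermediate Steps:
q = -205
1/((q + X(74)) + 81191) = 1/((-205 + 151) + 81191) = 1/(-54 + 81191) = 1/81137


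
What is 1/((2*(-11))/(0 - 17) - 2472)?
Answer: -17/42002 ≈ -0.00040474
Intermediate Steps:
1/((2*(-11))/(0 - 17) - 2472) = 1/(-22/(-17) - 2472) = 1/(-22*(-1/17) - 2472) = 1/(22/17 - 2472) = 1/(-42002/17) = -17/42002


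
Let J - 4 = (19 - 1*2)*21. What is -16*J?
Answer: -5776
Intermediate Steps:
J = 361 (J = 4 + (19 - 1*2)*21 = 4 + (19 - 2)*21 = 4 + 17*21 = 4 + 357 = 361)
-16*J = -16*361 = -5776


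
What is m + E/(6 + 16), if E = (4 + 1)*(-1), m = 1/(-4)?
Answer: -21/44 ≈ -0.47727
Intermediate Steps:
m = -¼ ≈ -0.25000
E = -5 (E = 5*(-1) = -5)
m + E/(6 + 16) = -¼ - 5/(6 + 16) = -¼ - 5/22 = -21/44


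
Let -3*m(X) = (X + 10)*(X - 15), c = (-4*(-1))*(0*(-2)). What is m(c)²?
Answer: 2500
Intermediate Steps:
c = 0 (c = 4*0 = 0)
m(X) = -(-15 + X)*(10 + X)/3 (m(X) = -(X + 10)*(X - 15)/3 = -(10 + X)*(-15 + X)/3 = -(-15 + X)*(10 + X)/3)
m(c)² = (50 - ⅓*0² + (5/3)*0)² = (50 - ⅓*0 + 0)² = (50 + 0 + 0)² = 50² = 2500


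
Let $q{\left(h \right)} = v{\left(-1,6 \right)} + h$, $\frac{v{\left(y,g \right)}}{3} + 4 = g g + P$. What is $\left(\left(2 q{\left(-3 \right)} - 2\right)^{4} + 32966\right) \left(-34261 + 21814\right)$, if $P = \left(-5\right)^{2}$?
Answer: $-154900103247594$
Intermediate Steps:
$P = 25$
$v{\left(y,g \right)} = 63 + 3 g^{2}$ ($v{\left(y,g \right)} = -12 + 3 \left(g g + 25\right) = -12 + 3 \left(g^{2} + 25\right) = -12 + 3 \left(25 + g^{2}\right) = -12 + \left(75 + 3 g^{2}\right) = 63 + 3 g^{2}$)
$q{\left(h \right)} = 171 + h$ ($q{\left(h \right)} = \left(63 + 3 \cdot 6^{2}\right) + h = \left(63 + 3 \cdot 36\right) + h = \left(63 + 108\right) + h = 171 + h$)
$\left(\left(2 q{\left(-3 \right)} - 2\right)^{4} + 32966\right) \left(-34261 + 21814\right) = \left(\left(2 \left(171 - 3\right) - 2\right)^{4} + 32966\right) \left(-34261 + 21814\right) = \left(\left(2 \cdot 168 + \left(-3 + 1\right)\right)^{4} + 32966\right) \left(-12447\right) = \left(\left(336 - 2\right)^{4} + 32966\right) \left(-12447\right) = \left(334^{4} + 32966\right) \left(-12447\right) = \left(12444741136 + 32966\right) \left(-12447\right) = 12444774102 \left(-12447\right) = -154900103247594$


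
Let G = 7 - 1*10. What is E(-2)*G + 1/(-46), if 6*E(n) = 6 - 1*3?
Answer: -35/23 ≈ -1.5217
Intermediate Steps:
E(n) = ½ (E(n) = (6 - 1*3)/6 = (6 - 3)/6 = (⅙)*3 = ½)
G = -3 (G = 7 - 10 = -3)
E(-2)*G + 1/(-46) = (½)*(-3) + 1/(-46) = -3/2 - 1/46 = -35/23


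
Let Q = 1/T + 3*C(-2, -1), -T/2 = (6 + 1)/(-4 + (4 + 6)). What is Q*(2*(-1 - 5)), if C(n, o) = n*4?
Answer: 2052/7 ≈ 293.14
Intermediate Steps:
C(n, o) = 4*n
T = -7/3 (T = -2*(6 + 1)/(-4 + (4 + 6)) = -14/(-4 + 10) = -14/6 = -2*7/6 = -7/3 ≈ -2.3333)
Q = -171/7 (Q = 1/(-7/3) + 3*(4*(-2)) = -3/7 + 3*(-8) = -3/7 - 24 = -171/7 ≈ -24.429)
Q*(2*(-1 - 5)) = -342*(-1 - 5)/7 = -342*(-6)/7 = -171/7*(-12) = 2052/7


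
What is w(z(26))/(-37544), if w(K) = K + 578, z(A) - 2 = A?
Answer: -303/18772 ≈ -0.016141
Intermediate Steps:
z(A) = 2 + A
w(K) = 578 + K
w(z(26))/(-37544) = (578 + (2 + 26))/(-37544) = (578 + 28)*(-1/37544) = 606*(-1/37544) = -303/18772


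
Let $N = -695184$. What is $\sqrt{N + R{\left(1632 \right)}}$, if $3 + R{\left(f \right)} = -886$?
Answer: $i \sqrt{696073} \approx 834.31 i$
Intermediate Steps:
$R{\left(f \right)} = -889$ ($R{\left(f \right)} = -3 - 886 = -889$)
$\sqrt{N + R{\left(1632 \right)}} = \sqrt{-695184 - 889} = \sqrt{-696073} = i \sqrt{696073}$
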